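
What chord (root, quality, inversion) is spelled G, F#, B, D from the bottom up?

G major seventh, root position

The pitch classes G, F#, B, D arrange in thirds as G–B–D–F#: a G major seventh chord.
With the root (G) in the bass, the chord is in root position (figured bass 7).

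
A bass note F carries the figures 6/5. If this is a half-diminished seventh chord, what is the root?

D

The figures 6/5 mean the third of the chord is in the bass. If F is the third of a half-diminished seventh chord, the root is D (chord tones D–F–Ab–C).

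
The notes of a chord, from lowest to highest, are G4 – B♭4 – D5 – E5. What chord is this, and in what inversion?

E half-diminished seventh, first inversion

Reducing to letter names: G, Bb, D, E. These stack in thirds as E–G–Bb–D — an E half-diminished seventh chord.
With the third (G) in the bass, the chord is in first inversion (figured bass 6/5).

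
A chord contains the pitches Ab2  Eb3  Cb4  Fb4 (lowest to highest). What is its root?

Fb

Ab, Eb, Cb, Fb are the tones of an Fb major seventh chord (Fb–Ab–Cb–Eb), making Fb the root.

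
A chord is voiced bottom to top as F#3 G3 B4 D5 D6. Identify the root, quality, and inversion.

Reducing to letter names: F#, G, B, D. These stack in thirds as G–B–D–F# — a G major seventh chord.
F# is the seventh of G major seventh; seventh in the bass means third inversion (figured bass 4/2).

G major seventh, third inversion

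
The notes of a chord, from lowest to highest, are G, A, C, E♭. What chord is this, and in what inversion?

Reducing to letter names: G, A, C, Eb. These stack in thirds as A–C–Eb–G — an A half-diminished seventh chord.
The lowest note is G, the seventh of the chord, so this is third inversion (figured bass 4/2).

A half-diminished seventh, third inversion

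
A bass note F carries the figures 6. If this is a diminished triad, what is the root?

The figures 6 mean the third of the chord is in the bass. If F is the third of a diminished triad, the root is D (chord tones D–F–Ab).

D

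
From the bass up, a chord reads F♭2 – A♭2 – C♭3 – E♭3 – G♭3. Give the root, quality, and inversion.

Fb major ninth, root position

Reducing to letter names: Fb, Ab, Cb, Eb, Gb. These stack in thirds as Fb–Ab–Cb–Eb–Gb — an Fb major ninth chord.
The lowest note is Fb, the root of the chord, so this is root position.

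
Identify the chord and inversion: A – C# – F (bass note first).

F augmented, first inversion

Reducing to letter names: A, C#, F. These stack in thirds as F–A–C# — an F augmented triad.
With the third (A) in the bass, the chord is in first inversion (figured bass 6).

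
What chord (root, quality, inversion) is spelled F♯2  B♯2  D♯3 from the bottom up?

Reducing to letter names: F#, B#, D#. These stack in thirds as B#–D#–F# — a B# diminished triad.
F# is the fifth of B# diminished; fifth in the bass means second inversion (figured bass 6/4).

B# diminished, second inversion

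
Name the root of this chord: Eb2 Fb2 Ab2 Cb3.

Fb

The distinct letter names are Eb, Fb, Ab, Cb. Arranged as a stack of thirds they read Fb–Ab–Cb–Eb, so Fb is the root (an Fb major seventh chord).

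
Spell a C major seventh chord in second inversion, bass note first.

G, B, C, E

Spelling C major seventh: C–E–G–B. In second inversion the fifth is bass, giving G, B, C, E from the bottom.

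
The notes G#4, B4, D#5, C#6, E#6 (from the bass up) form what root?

C#

The distinct letter names are G#, B, D#, C#, E#. Arranged as a stack of thirds they read C#–E#–G#–B–D#, so C# is the root (a C# dominant ninth chord).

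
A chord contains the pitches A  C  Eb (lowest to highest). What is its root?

A

A, C, Eb are the tones of an A diminished triad (A–C–Eb), making A the root.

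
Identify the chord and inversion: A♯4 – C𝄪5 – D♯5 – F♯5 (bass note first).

Reducing to letter names: A#, C##, D#, F#. These stack in thirds as D#–F#–A#–C## — a D# minor-major seventh chord.
The lowest note is A#, the fifth of the chord, so this is second inversion (figured bass 4/3).

D# minor-major seventh, second inversion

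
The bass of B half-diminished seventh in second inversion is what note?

F

B half-diminished seventh is B–D–F–A. Second inversion places the fifth in the bass: F.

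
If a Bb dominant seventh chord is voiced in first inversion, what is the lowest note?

Bb dominant seventh is Bb–D–F–Ab. First inversion places the third in the bass: D.

D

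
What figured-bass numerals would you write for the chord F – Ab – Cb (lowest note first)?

5/3

The notes F, Ab, Cb stack in thirds as F–Ab–Cb — an F diminished triad. The bass F is the root, so this is root position: figured 5/3.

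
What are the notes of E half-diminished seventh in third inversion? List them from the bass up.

D, E, G, Bb

The chord tones are E–G–Bb–D. With the seventh (D) lowest for third inversion: D, E, G, Bb.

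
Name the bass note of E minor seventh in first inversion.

The third of E minor seventh (E–G–B–D) is G; that is the bass in first inversion.

G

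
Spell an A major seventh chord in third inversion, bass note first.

G#, A, C#, E

A major seventh is A–C#–E–G#. Third inversion puts the seventh (G#) in the bass, with the remaining tones above: G#, A, C#, E.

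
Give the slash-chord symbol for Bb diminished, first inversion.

Bbdim/Db

First inversion of Bb diminished has the third (Db) in the bass. As a slash chord: Bbdim/Db.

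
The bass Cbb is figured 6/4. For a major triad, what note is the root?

The figures 6/4 mean the fifth of the chord is in the bass. If Cbb is the fifth of a major triad, the root is Fbb (chord tones Fbb–Abb–Cbb).

Fbb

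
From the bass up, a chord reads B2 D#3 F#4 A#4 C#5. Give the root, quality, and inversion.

The distinct note names are B, D#, F#, A#, C#. Stacked in thirds they read B–D#–F#–A#–C#, which is a major ninth chord on B.
The lowest note is B, the root of the chord, so this is root position.

B major ninth, root position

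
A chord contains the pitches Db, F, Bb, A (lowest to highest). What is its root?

Reordering Db, F, Bb, A into stacked thirds gives Bb–Db–F–A; the bottom of that stack, Bb, is the root.

Bb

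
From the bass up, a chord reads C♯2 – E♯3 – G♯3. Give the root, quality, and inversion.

Reducing to letter names: C#, E#, G#. These stack in thirds as C#–E#–G# — a C# major triad.
The lowest note is C#, the root of the chord, so this is root position (figured bass 5/3).

C# major, root position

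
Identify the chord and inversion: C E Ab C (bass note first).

Reducing to letter names: C, E, Ab. These stack in thirds as Ab–C–E — an Ab augmented triad.
The lowest note is C, the third of the chord, so this is first inversion (figured bass 6).

Ab augmented, first inversion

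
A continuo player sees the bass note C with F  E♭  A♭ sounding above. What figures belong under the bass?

The notes C, F, Eb, Ab stack in thirds as F–Ab–C–Eb — an F minor seventh chord. The bass C is the fifth, so this is second inversion: figured 4/3.

4/3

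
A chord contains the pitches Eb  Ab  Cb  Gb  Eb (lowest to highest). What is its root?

Ab

Eb, Ab, Cb, Gb are the tones of an Ab minor seventh chord (Ab–Cb–Eb–Gb), making Ab the root.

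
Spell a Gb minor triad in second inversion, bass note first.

Db, Gb, Bbb

Spelling Gb minor: Gb–Bbb–Db. In second inversion the fifth is bass, giving Db, Gb, Bbb from the bottom.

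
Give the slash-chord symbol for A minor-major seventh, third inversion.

Third inversion of A minor-major seventh has the seventh (G#) in the bass. As a slash chord: Am(maj7)/G#.

Am(maj7)/G#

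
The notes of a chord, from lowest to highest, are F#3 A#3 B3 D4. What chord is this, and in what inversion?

The distinct note names are F#, A#, B, D. Stacked in thirds they read B–D–F#–A#, which is a minor-major seventh chord on B.
F# is the fifth of B minor-major seventh; fifth in the bass means second inversion (figured bass 4/3).

B minor-major seventh, second inversion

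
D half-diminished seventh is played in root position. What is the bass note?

In root position the root is lowest. For D half-diminished seventh (D–F–Ab–C) that is D.

D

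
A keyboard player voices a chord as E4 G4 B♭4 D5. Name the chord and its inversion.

The distinct note names are E, G, Bb, D. Stacked in thirds they read E–G–Bb–D, which is a half-diminished seventh chord on E.
With the root (E) in the bass, the chord is in root position (figured bass 7).

E half-diminished seventh, root position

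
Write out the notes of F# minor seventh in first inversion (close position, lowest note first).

F# minor seventh is F#–A–C#–E. First inversion puts the third (A) in the bass, with the remaining tones above: A, C#, E, F#.

A, C#, E, F#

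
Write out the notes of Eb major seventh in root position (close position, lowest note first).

Eb, G, Bb, D

Eb major seventh is Eb–G–Bb–D. Root position puts the root (Eb) in the bass, with the remaining tones above: Eb, G, Bb, D.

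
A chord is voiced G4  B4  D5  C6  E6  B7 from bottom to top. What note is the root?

C

G, B, D, C, E are the tones of a C major ninth chord (C–E–G–B–D), making C the root.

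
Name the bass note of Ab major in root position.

Ab major is Ab–C–Eb. Root position places the root in the bass: Ab.

Ab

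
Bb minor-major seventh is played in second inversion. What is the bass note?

F

Bb minor-major seventh is Bb–Db–F–A. Second inversion places the fifth in the bass: F.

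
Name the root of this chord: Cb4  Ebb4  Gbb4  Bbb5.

Cb

Cb, Ebb, Gbb, Bbb are the tones of a Cb half-diminished seventh chord (Cb–Ebb–Gbb–Bbb), making Cb the root.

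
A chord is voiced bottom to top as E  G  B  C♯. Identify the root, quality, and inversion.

The distinct note names are E, G, B, C#. Stacked in thirds they read C#–E–G–B, which is a half-diminished seventh chord on C#.
The lowest note is E, the third of the chord, so this is first inversion (figured bass 6/5).

C# half-diminished seventh, first inversion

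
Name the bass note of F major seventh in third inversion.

In third inversion the seventh is lowest. For F major seventh (F–A–C–E) that is E.

E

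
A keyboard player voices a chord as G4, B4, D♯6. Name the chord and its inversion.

G augmented, root position

Reducing to letter names: G, B, D#. These stack in thirds as G–B–D# — a G augmented triad.
With the root (G) in the bass, the chord is in root position (figured bass 5/3).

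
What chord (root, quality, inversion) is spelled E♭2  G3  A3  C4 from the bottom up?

A half-diminished seventh, second inversion

The pitch classes Eb, G, A, C arrange in thirds as A–C–Eb–G: an A half-diminished seventh chord.
The lowest note is Eb, the fifth of the chord, so this is second inversion (figured bass 4/3).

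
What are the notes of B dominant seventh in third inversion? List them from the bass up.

Spelling B dominant seventh: B–D#–F#–A. In third inversion the seventh is bass, giving A, B, D#, F# from the bottom.

A, B, D#, F#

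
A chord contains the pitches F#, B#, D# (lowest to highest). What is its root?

B#

F#, B#, D# are the tones of a B# diminished triad (B#–D#–F#), making B# the root.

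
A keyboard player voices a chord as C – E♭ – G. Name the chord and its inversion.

C minor, root position

The pitch classes C, Eb, G arrange in thirds as C–Eb–G: a C minor triad.
C is the root of C minor; root in the bass means root position (figured bass 5/3).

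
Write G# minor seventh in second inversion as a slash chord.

G#m7/D#

Second inversion of G# minor seventh has the fifth (D#) in the bass. As a slash chord: G#m7/D#.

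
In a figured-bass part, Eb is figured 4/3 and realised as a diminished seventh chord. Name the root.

The figures 4/3 mean the fifth of the chord is in the bass. If Eb is the fifth of a diminished seventh chord, the root is A (chord tones A–C–Eb–Gb).

A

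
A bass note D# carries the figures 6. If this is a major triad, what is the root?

B

The figures 6 mean the third of the chord is in the bass. If D# is the third of a major triad, the root is B (chord tones B–D#–F#).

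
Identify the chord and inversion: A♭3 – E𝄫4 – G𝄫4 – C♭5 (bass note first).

Ab diminished seventh, root position

Reducing to letter names: Ab, Ebb, Gbb, Cb. These stack in thirds as Ab–Cb–Ebb–Gbb — an Ab diminished seventh chord.
The lowest note is Ab, the root of the chord, so this is root position (figured bass 7).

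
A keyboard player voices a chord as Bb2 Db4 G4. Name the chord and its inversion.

The distinct note names are Bb, Db, G. Stacked in thirds they read G–Bb–Db, which is a diminished triad on G.
With the third (Bb) in the bass, the chord is in first inversion (figured bass 6).

G diminished, first inversion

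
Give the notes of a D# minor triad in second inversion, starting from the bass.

The chord tones are D#–F#–A#. With the fifth (A#) lowest for second inversion: A#, D#, F#.

A#, D#, F#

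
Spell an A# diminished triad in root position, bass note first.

The chord tones are A#–C#–E. With the root (A#) lowest for root position: A#, C#, E.

A#, C#, E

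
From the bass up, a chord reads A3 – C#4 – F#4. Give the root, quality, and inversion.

F# minor, first inversion

The pitch classes A, C#, F# arrange in thirds as F#–A–C#: an F# minor triad.
With the third (A) in the bass, the chord is in first inversion (figured bass 6).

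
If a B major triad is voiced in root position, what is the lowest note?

B major is B–D#–F#. Root position places the root in the bass: B.

B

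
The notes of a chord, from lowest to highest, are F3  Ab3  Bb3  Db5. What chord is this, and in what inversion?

Bb minor seventh, second inversion

The distinct note names are F, Ab, Bb, Db. Stacked in thirds they read Bb–Db–F–Ab, which is a minor seventh chord on Bb.
The lowest note is F, the fifth of the chord, so this is second inversion (figured bass 4/3).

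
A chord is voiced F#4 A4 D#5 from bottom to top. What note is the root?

Reordering F#, A, D# into stacked thirds gives D#–F#–A; the bottom of that stack, D#, is the root.

D#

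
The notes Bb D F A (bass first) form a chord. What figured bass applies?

7

The notes Bb, D, F, A stack in thirds as Bb–D–F–A — a Bb major seventh chord. The bass Bb is the root, so this is root position: figured 7.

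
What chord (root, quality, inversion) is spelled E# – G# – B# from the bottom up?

The distinct note names are E#, G#, B#. Stacked in thirds they read E#–G#–B#, which is a minor triad on E#.
With the root (E#) in the bass, the chord is in root position (figured bass 5/3).

E# minor, root position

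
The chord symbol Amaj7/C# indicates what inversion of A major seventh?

Amaj7/C# means A major seventh with C# in the bass. C# is the third of A major seventh (A–C#–E–G#), so this is first inversion.

first inversion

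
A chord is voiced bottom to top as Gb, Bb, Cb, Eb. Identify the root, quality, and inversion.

Cb major seventh, second inversion

Reducing to letter names: Gb, Bb, Cb, Eb. These stack in thirds as Cb–Eb–Gb–Bb — a Cb major seventh chord.
The lowest note is Gb, the fifth of the chord, so this is second inversion (figured bass 4/3).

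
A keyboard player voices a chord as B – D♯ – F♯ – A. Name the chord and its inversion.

The pitch classes B, D#, F#, A arrange in thirds as B–D#–F#–A: a B dominant seventh chord.
B is the root of B dominant seventh; root in the bass means root position (figured bass 7).

B dominant seventh, root position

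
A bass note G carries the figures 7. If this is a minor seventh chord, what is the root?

The figures 7 mean the root of the chord is in the bass. If G is the root of a minor seventh chord, the root is G (chord tones G–Bb–D–F).

G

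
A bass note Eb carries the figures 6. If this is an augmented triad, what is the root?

The figures 6 mean the third of the chord is in the bass. If Eb is the third of an augmented triad, the root is Cb (chord tones Cb–Eb–G).

Cb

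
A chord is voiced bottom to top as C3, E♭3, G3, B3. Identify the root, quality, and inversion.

C minor-major seventh, root position

The distinct note names are C, Eb, G, B. Stacked in thirds they read C–Eb–G–B, which is a minor-major seventh chord on C.
The lowest note is C, the root of the chord, so this is root position (figured bass 7).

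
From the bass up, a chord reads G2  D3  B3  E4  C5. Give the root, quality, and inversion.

The distinct note names are G, D, B, E, C. Stacked in thirds they read C–E–G–B–D, which is a major ninth chord on C.
The lowest note is G, the fifth of the chord, so this is second inversion.

C major ninth, second inversion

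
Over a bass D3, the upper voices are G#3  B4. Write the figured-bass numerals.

The notes D, G#, B stack in thirds as G#–B–D — a G# diminished triad. The bass D is the fifth, so this is second inversion: figured 6/4.

6/4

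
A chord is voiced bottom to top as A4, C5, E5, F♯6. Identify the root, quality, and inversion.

F# half-diminished seventh, first inversion

The pitch classes A, C, E, F# arrange in thirds as F#–A–C–E: an F# half-diminished seventh chord.
The lowest note is A, the third of the chord, so this is first inversion (figured bass 6/5).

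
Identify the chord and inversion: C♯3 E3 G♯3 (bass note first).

The distinct note names are C#, E, G#. Stacked in thirds they read C#–E–G#, which is a minor triad on C#.
C# is the root of C# minor; root in the bass means root position (figured bass 5/3).

C# minor, root position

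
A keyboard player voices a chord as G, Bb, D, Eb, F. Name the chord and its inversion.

The distinct note names are G, Bb, D, Eb, F. Stacked in thirds they read Eb–G–Bb–D–F, which is a major ninth chord on Eb.
With the third (G) in the bass, the chord is in first inversion.

Eb major ninth, first inversion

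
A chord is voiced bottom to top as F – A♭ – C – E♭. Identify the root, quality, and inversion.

F minor seventh, root position

Reducing to letter names: F, Ab, C, Eb. These stack in thirds as F–Ab–C–Eb — an F minor seventh chord.
With the root (F) in the bass, the chord is in root position (figured bass 7).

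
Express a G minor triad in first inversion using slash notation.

First inversion of G minor has the third (Bb) in the bass. As a slash chord: Gm/Bb.

Gm/Bb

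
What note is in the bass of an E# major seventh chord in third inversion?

D##

The seventh of E# major seventh (E#–G##–B#–D##) is D##; that is the bass in third inversion.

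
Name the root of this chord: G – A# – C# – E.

A#

Reordering G, A#, C#, E into stacked thirds gives A#–C#–E–G; the bottom of that stack, A#, is the root.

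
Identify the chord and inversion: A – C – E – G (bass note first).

The distinct note names are A, C, E, G. Stacked in thirds they read A–C–E–G, which is a minor seventh chord on A.
A is the root of A minor seventh; root in the bass means root position (figured bass 7).

A minor seventh, root position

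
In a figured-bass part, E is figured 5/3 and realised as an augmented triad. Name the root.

The figures 5/3 mean the root of the chord is in the bass. If E is the root of an augmented triad, the root is E (chord tones E–G#–B#).

E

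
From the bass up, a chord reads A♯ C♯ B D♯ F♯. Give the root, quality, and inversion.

The distinct note names are A#, C#, B, D#, F#. Stacked in thirds they read B–D#–F#–A#–C#, which is a major ninth chord on B.
The lowest note is A#, the seventh of the chord, so this is third inversion.

B major ninth, third inversion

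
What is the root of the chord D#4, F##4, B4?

Reordering D#, F##, B into stacked thirds gives B–D#–F##; the bottom of that stack, B, is the root.

B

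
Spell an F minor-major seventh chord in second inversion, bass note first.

F minor-major seventh is F–Ab–C–E. Second inversion puts the fifth (C) in the bass, with the remaining tones above: C, E, F, Ab.

C, E, F, Ab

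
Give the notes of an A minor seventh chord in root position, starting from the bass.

The chord tones are A–C–E–G. With the root (A) lowest for root position: A, C, E, G.

A, C, E, G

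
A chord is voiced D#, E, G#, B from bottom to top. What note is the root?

E

Reordering D#, E, G#, B into stacked thirds gives E–G#–B–D#; the bottom of that stack, E, is the root.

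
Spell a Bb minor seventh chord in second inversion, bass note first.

F, Ab, Bb, Db

Bb minor seventh is Bb–Db–F–Ab. Second inversion puts the fifth (F) in the bass, with the remaining tones above: F, Ab, Bb, Db.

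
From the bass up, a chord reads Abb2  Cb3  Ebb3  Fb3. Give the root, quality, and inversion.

Fb minor seventh, first inversion

Reducing to letter names: Abb, Cb, Ebb, Fb. These stack in thirds as Fb–Abb–Cb–Ebb — an Fb minor seventh chord.
Abb is the third of Fb minor seventh; third in the bass means first inversion (figured bass 6/5).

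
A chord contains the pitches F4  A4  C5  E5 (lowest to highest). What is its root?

The distinct letter names are F, A, C, E. Arranged as a stack of thirds they read F–A–C–E, so F is the root (an F major seventh chord).

F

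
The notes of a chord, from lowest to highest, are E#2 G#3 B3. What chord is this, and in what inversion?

The pitch classes E#, G#, B arrange in thirds as E#–G#–B: an E# diminished triad.
E# is the root of E# diminished; root in the bass means root position (figured bass 5/3).

E# diminished, root position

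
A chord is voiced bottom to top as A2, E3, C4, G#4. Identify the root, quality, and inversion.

A minor-major seventh, root position

Reducing to letter names: A, E, C, G#. These stack in thirds as A–C–E–G# — an A minor-major seventh chord.
With the root (A) in the bass, the chord is in root position (figured bass 7).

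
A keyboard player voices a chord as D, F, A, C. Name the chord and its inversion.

D minor seventh, root position

Reducing to letter names: D, F, A, C. These stack in thirds as D–F–A–C — a D minor seventh chord.
With the root (D) in the bass, the chord is in root position (figured bass 7).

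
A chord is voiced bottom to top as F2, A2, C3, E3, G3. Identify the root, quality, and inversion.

The pitch classes F, A, C, E, G arrange in thirds as F–A–C–E–G: an F major ninth chord.
F is the root of F major ninth; root in the bass means root position.

F major ninth, root position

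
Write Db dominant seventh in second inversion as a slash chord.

Second inversion of Db dominant seventh has the fifth (Ab) in the bass. As a slash chord: Db7/Ab.

Db7/Ab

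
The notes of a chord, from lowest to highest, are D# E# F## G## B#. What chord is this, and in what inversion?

The pitch classes D#, E#, F##, G##, B# arrange in thirds as E#–G##–B#–D#–F##: an E# dominant ninth chord.
With the seventh (D#) in the bass, the chord is in third inversion.

E# dominant ninth, third inversion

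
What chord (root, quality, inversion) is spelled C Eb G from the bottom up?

C minor, root position

The distinct note names are C, Eb, G. Stacked in thirds they read C–Eb–G, which is a minor triad on C.
The lowest note is C, the root of the chord, so this is root position (figured bass 5/3).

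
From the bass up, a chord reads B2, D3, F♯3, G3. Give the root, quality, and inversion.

G major seventh, first inversion

The distinct note names are B, D, F#, G. Stacked in thirds they read G–B–D–F#, which is a major seventh chord on G.
The lowest note is B, the third of the chord, so this is first inversion (figured bass 6/5).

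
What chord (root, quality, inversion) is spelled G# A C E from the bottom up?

The distinct note names are G#, A, C, E. Stacked in thirds they read A–C–E–G#, which is a minor-major seventh chord on A.
The lowest note is G#, the seventh of the chord, so this is third inversion (figured bass 4/2).

A minor-major seventh, third inversion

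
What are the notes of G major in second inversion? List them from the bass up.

D, G, B

G major is G–B–D. Second inversion puts the fifth (D) in the bass, with the remaining tones above: D, G, B.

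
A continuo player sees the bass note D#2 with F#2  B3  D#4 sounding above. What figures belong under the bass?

6

The notes D#, F#, B stack in thirds as B–D#–F# — a B major triad. The bass D# is the third, so this is first inversion: figured 6.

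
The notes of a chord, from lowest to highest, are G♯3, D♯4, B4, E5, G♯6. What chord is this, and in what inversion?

Reducing to letter names: G#, D#, B, E. These stack in thirds as E–G#–B–D# — an E major seventh chord.
G# is the third of E major seventh; third in the bass means first inversion (figured bass 6/5).

E major seventh, first inversion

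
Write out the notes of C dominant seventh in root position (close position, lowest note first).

Spelling C dominant seventh: C–E–G–Bb. In root position the root is bass, giving C, E, G, Bb from the bottom.

C, E, G, Bb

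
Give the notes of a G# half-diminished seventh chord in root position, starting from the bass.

G# half-diminished seventh is G#–B–D–F#. Root position puts the root (G#) in the bass, with the remaining tones above: G#, B, D, F#.

G#, B, D, F#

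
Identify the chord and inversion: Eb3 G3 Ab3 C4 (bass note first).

Ab major seventh, second inversion

Reducing to letter names: Eb, G, Ab, C. These stack in thirds as Ab–C–Eb–G — an Ab major seventh chord.
Eb is the fifth of Ab major seventh; fifth in the bass means second inversion (figured bass 4/3).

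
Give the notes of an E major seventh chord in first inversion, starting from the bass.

The chord tones are E–G#–B–D#. With the third (G#) lowest for first inversion: G#, B, D#, E.

G#, B, D#, E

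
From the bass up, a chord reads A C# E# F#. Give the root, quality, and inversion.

F# minor-major seventh, first inversion

Reducing to letter names: A, C#, E#, F#. These stack in thirds as F#–A–C#–E# — an F# minor-major seventh chord.
With the third (A) in the bass, the chord is in first inversion (figured bass 6/5).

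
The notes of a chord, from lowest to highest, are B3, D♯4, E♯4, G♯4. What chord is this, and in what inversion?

E# half-diminished seventh, second inversion

The distinct note names are B, D#, E#, G#. Stacked in thirds they read E#–G#–B–D#, which is a half-diminished seventh chord on E#.
The lowest note is B, the fifth of the chord, so this is second inversion (figured bass 4/3).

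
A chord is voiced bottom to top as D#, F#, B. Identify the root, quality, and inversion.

B major, first inversion

The distinct note names are D#, F#, B. Stacked in thirds they read B–D#–F#, which is a major triad on B.
D# is the third of B major; third in the bass means first inversion (figured bass 6).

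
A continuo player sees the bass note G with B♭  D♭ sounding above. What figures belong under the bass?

The notes G, Bb, Db stack in thirds as G–Bb–Db — a G diminished triad. The bass G is the root, so this is root position: figured 5/3.

5/3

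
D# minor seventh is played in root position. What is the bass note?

The root of D# minor seventh (D#–F#–A#–C#) is D#; that is the bass in root position.

D#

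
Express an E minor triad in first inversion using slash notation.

First inversion of E minor has the third (G) in the bass. As a slash chord: Em/G.

Em/G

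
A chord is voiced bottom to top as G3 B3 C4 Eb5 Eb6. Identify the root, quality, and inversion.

C minor-major seventh, second inversion

Reducing to letter names: G, B, C, Eb. These stack in thirds as C–Eb–G–B — a C minor-major seventh chord.
G is the fifth of C minor-major seventh; fifth in the bass means second inversion (figured bass 4/3).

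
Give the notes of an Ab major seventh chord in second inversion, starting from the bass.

Spelling Ab major seventh: Ab–C–Eb–G. In second inversion the fifth is bass, giving Eb, G, Ab, C from the bottom.

Eb, G, Ab, C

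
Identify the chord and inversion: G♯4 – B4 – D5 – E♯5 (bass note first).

Reducing to letter names: G#, B, D, E#. These stack in thirds as E#–G#–B–D — an E# diminished seventh chord.
With the third (G#) in the bass, the chord is in first inversion (figured bass 6/5).

E# diminished seventh, first inversion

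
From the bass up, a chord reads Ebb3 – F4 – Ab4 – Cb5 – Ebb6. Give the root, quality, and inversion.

F diminished seventh, third inversion

The pitch classes Ebb, F, Ab, Cb arrange in thirds as F–Ab–Cb–Ebb: an F diminished seventh chord.
Ebb is the seventh of F diminished seventh; seventh in the bass means third inversion (figured bass 4/2).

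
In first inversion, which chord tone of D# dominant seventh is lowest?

F##

In first inversion the third is lowest. For D# dominant seventh (D#–F##–A#–C#) that is F##.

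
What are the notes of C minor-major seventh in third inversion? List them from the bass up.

B, C, Eb, G

C minor-major seventh is C–Eb–G–B. Third inversion puts the seventh (B) in the bass, with the remaining tones above: B, C, Eb, G.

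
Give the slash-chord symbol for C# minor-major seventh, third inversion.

Third inversion of C# minor-major seventh has the seventh (B#) in the bass. As a slash chord: C#m(maj7)/B#.

C#m(maj7)/B#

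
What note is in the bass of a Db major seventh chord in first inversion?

F

The third of Db major seventh (Db–F–Ab–C) is F; that is the bass in first inversion.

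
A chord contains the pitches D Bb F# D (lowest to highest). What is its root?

Bb

The distinct letter names are D, Bb, F#. Arranged as a stack of thirds they read Bb–D–F#, so Bb is the root (a Bb augmented triad).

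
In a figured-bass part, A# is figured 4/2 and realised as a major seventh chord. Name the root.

The figures 4/2 mean the seventh of the chord is in the bass. If A# is the seventh of a major seventh chord, the root is B (chord tones B–D#–F#–A#).

B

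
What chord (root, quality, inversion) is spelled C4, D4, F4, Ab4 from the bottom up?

Reducing to letter names: C, D, F, Ab. These stack in thirds as D–F–Ab–C — a D half-diminished seventh chord.
C is the seventh of D half-diminished seventh; seventh in the bass means third inversion (figured bass 4/2).

D half-diminished seventh, third inversion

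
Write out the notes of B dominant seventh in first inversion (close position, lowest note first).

D#, F#, A, B

B dominant seventh is B–D#–F#–A. First inversion puts the third (D#) in the bass, with the remaining tones above: D#, F#, A, B.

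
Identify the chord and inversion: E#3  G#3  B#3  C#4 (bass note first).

The distinct note names are E#, G#, B#, C#. Stacked in thirds they read C#–E#–G#–B#, which is a major seventh chord on C#.
With the third (E#) in the bass, the chord is in first inversion (figured bass 6/5).

C# major seventh, first inversion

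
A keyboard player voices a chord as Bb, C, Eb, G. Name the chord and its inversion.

C minor seventh, third inversion

The distinct note names are Bb, C, Eb, G. Stacked in thirds they read C–Eb–G–Bb, which is a minor seventh chord on C.
Bb is the seventh of C minor seventh; seventh in the bass means third inversion (figured bass 4/2).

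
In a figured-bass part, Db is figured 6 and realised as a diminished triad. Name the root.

The figures 6 mean the third of the chord is in the bass. If Db is the third of a diminished triad, the root is Bb (chord tones Bb–Db–Fb).

Bb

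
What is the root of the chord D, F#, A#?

The distinct letter names are D, F#, A#. Arranged as a stack of thirds they read D–F#–A#, so D is the root (a D augmented triad).

D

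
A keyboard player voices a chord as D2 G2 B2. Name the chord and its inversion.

The distinct note names are D, G, B. Stacked in thirds they read G–B–D, which is a major triad on G.
With the fifth (D) in the bass, the chord is in second inversion (figured bass 6/4).

G major, second inversion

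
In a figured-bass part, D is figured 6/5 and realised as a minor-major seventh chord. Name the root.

B

The figures 6/5 mean the third of the chord is in the bass. If D is the third of a minor-major seventh chord, the root is B (chord tones B–D–F#–A#).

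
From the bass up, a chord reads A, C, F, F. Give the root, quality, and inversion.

F major, first inversion

Reducing to letter names: A, C, F. These stack in thirds as F–A–C — an F major triad.
The lowest note is A, the third of the chord, so this is first inversion (figured bass 6).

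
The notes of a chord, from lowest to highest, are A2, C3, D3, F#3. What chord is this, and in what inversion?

D dominant seventh, second inversion

The distinct note names are A, C, D, F#. Stacked in thirds they read D–F#–A–C, which is a dominant seventh chord on D.
A is the fifth of D dominant seventh; fifth in the bass means second inversion (figured bass 4/3).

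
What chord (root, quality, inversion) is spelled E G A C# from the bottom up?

The distinct note names are E, G, A, C#. Stacked in thirds they read A–C#–E–G, which is a dominant seventh chord on A.
E is the fifth of A dominant seventh; fifth in the bass means second inversion (figured bass 4/3).

A dominant seventh, second inversion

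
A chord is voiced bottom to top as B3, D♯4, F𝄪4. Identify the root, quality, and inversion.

The pitch classes B, D#, F## arrange in thirds as B–D#–F##: a B augmented triad.
B is the root of B augmented; root in the bass means root position (figured bass 5/3).

B augmented, root position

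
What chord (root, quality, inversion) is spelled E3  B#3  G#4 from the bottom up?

The pitch classes E, B#, G# arrange in thirds as E–G#–B#: an E augmented triad.
With the root (E) in the bass, the chord is in root position (figured bass 5/3).

E augmented, root position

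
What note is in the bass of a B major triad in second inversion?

In second inversion the fifth is lowest. For B major (B–D#–F#) that is F#.

F#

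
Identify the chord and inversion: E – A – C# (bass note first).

The distinct note names are E, A, C#. Stacked in thirds they read A–C#–E, which is a major triad on A.
The lowest note is E, the fifth of the chord, so this is second inversion (figured bass 6/4).

A major, second inversion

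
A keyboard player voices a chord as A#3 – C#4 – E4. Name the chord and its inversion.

Reducing to letter names: A#, C#, E. These stack in thirds as A#–C#–E — an A# diminished triad.
A# is the root of A# diminished; root in the bass means root position (figured bass 5/3).

A# diminished, root position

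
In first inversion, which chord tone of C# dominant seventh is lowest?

E#

In first inversion the third is lowest. For C# dominant seventh (C#–E#–G#–B) that is E#.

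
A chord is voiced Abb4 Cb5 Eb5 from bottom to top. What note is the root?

Reordering Abb, Cb, Eb into stacked thirds gives Abb–Cb–Eb; the bottom of that stack, Abb, is the root.

Abb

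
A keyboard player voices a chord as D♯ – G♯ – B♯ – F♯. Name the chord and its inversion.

The pitch classes D#, G#, B#, F# arrange in thirds as G#–B#–D#–F#: a G# dominant seventh chord.
The lowest note is D#, the fifth of the chord, so this is second inversion (figured bass 4/3).

G# dominant seventh, second inversion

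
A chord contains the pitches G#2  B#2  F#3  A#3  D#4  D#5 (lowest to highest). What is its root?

G#

G#, B#, F#, A#, D# are the tones of a G# dominant ninth chord (G#–B#–D#–F#–A#), making G# the root.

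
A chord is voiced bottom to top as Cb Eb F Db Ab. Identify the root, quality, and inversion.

Db dominant ninth, third inversion

Reducing to letter names: Cb, Eb, F, Db, Ab. These stack in thirds as Db–F–Ab–Cb–Eb — a Db dominant ninth chord.
Cb is the seventh of Db dominant ninth; seventh in the bass means third inversion.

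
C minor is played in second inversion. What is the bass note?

C minor is C–Eb–G. Second inversion places the fifth in the bass: G.

G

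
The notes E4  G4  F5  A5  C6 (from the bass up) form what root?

The distinct letter names are E, G, F, A, C. Arranged as a stack of thirds they read F–A–C–E–G, so F is the root (an F major ninth chord).

F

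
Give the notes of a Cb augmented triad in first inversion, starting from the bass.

Eb, G, Cb

Cb augmented is Cb–Eb–G. First inversion puts the third (Eb) in the bass, with the remaining tones above: Eb, G, Cb.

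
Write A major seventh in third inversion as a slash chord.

Amaj7/G#

Third inversion of A major seventh has the seventh (G#) in the bass. As a slash chord: Amaj7/G#.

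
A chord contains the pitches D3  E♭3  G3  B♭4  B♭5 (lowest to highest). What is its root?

D, Eb, G, Bb are the tones of an Eb major seventh chord (Eb–G–Bb–D), making Eb the root.

Eb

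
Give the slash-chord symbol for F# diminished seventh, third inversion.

Third inversion of F# diminished seventh has the seventh (Eb) in the bass. As a slash chord: F#dim7/Eb.

F#dim7/Eb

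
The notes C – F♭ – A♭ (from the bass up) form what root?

Fb

Reordering C, Fb, Ab into stacked thirds gives Fb–Ab–C; the bottom of that stack, Fb, is the root.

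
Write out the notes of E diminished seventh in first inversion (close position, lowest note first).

G, Bb, Db, E

The chord tones are E–G–Bb–Db. With the third (G) lowest for first inversion: G, Bb, Db, E.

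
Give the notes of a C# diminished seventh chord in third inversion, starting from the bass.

Bb, C#, E, G

The chord tones are C#–E–G–Bb. With the seventh (Bb) lowest for third inversion: Bb, C#, E, G.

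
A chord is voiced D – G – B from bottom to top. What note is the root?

G

Reordering D, G, B into stacked thirds gives G–B–D; the bottom of that stack, G, is the root.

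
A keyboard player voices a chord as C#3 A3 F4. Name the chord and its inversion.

F augmented, second inversion

Reducing to letter names: C#, A, F. These stack in thirds as F–A–C# — an F augmented triad.
With the fifth (C#) in the bass, the chord is in second inversion (figured bass 6/4).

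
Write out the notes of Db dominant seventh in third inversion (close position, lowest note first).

Cb, Db, F, Ab

Spelling Db dominant seventh: Db–F–Ab–Cb. In third inversion the seventh is bass, giving Cb, Db, F, Ab from the bottom.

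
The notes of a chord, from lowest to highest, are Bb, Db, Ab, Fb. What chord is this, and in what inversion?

The pitch classes Bb, Db, Ab, Fb arrange in thirds as Bb–Db–Fb–Ab: a Bb half-diminished seventh chord.
With the root (Bb) in the bass, the chord is in root position (figured bass 7).

Bb half-diminished seventh, root position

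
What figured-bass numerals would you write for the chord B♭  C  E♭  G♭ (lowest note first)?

The notes Bb, C, Eb, Gb stack in thirds as C–Eb–Gb–Bb — a C half-diminished seventh chord. The bass Bb is the seventh, so this is third inversion: figured 4/2.

4/2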